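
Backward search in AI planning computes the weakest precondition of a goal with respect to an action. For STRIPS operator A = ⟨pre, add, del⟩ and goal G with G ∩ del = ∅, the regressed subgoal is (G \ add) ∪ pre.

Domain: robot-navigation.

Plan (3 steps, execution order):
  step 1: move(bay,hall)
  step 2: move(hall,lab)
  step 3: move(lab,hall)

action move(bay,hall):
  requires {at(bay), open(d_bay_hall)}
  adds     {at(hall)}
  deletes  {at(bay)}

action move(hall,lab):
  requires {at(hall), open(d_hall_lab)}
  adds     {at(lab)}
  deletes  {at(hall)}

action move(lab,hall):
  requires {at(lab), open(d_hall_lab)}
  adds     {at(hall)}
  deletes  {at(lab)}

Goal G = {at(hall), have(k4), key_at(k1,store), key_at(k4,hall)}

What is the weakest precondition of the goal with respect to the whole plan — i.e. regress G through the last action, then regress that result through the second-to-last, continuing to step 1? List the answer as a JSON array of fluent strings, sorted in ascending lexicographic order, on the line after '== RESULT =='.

Regress step by step:
  through step 3 (move(lab,hall)): drop {at(hall)}, keep {have(k4), key_at(k1,store), key_at(k4,hall)}, require {at(lab), open(d_hall_lab)}
    → {at(lab), have(k4), key_at(k1,store), key_at(k4,hall), open(d_hall_lab)}
  through step 2 (move(hall,lab)): drop {at(lab)}, keep {have(k4), key_at(k1,store), key_at(k4,hall), open(d_hall_lab)}, require {at(hall), open(d_hall_lab)}
    → {at(hall), have(k4), key_at(k1,store), key_at(k4,hall), open(d_hall_lab)}
  through step 1 (move(bay,hall)): drop {at(hall)}, keep {have(k4), key_at(k1,store), key_at(k4,hall), open(d_hall_lab)}, require {at(bay), open(d_bay_hall)}
    → {at(bay), have(k4), key_at(k1,store), key_at(k4,hall), open(d_bay_hall), open(d_hall_lab)}

== RESULT ==
["at(bay)", "have(k4)", "key_at(k1,store)", "key_at(k4,hall)", "open(d_bay_hall)", "open(d_hall_lab)"]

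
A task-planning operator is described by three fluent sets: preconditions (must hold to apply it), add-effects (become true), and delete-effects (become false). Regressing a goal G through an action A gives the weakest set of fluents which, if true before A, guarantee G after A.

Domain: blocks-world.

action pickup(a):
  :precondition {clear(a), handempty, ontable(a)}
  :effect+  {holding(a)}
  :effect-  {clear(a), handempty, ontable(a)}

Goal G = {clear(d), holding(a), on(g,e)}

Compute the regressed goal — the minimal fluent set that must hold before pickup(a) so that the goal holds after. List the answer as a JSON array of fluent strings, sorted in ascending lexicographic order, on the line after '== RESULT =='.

Compute (G \ add) ∪ pre:
  G ∩ del = {}  (empty — regression defined)
  G \ add = {clear(d), holding(a), on(g,e)} \ {holding(a)} = {clear(d), on(g,e)}
  ∪ pre   = {clear(d), on(g,e)} ∪ {clear(a), handempty, ontable(a)}
          = {clear(a), clear(d), handempty, on(g,e), ontable(a)}

== RESULT ==
["clear(a)", "clear(d)", "handempty", "on(g,e)", "ontable(a)"]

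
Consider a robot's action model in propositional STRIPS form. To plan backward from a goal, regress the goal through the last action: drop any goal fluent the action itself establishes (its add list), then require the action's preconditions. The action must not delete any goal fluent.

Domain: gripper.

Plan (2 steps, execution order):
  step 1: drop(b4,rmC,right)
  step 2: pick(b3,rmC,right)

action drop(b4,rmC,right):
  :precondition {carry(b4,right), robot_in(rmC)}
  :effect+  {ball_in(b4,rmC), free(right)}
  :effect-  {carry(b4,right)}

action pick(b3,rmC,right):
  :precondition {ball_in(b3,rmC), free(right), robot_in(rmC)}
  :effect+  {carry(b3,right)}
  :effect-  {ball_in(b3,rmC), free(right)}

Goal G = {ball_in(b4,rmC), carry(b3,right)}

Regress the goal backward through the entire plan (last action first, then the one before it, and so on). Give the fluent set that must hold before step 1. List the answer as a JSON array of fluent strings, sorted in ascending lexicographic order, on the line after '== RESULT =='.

Work backward from the goal:
  through step 2 (pick(b3,rmC,right)): drop {carry(b3,right)}, keep {ball_in(b4,rmC)}, require {ball_in(b3,rmC), free(right), robot_in(rmC)}
    → {ball_in(b3,rmC), ball_in(b4,rmC), free(right), robot_in(rmC)}
  through step 1 (drop(b4,rmC,right)): drop {ball_in(b4,rmC), free(right)}, keep {ball_in(b3,rmC), robot_in(rmC)}, require {carry(b4,right), robot_in(rmC)}
    → {ball_in(b3,rmC), carry(b4,right), robot_in(rmC)}

== RESULT ==
["ball_in(b3,rmC)", "carry(b4,right)", "robot_in(rmC)"]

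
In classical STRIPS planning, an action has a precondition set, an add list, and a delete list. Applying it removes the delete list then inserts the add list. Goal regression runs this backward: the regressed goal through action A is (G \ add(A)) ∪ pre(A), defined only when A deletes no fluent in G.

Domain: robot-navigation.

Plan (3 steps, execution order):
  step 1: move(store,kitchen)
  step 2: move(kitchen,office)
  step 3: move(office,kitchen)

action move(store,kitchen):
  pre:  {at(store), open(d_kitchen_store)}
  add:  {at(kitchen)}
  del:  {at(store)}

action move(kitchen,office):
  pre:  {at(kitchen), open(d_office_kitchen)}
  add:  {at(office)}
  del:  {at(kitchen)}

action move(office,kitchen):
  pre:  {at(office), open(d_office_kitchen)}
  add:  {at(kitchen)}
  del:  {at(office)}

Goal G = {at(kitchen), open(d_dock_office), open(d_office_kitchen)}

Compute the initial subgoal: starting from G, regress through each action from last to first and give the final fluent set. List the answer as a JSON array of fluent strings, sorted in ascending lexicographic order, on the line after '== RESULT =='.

Work backward from the goal:
  through step 3 (move(office,kitchen)): drop {at(kitchen)}, keep {open(d_dock_office), open(d_office_kitchen)}, require {at(office), open(d_office_kitchen)}
    → {at(office), open(d_dock_office), open(d_office_kitchen)}
  through step 2 (move(kitchen,office)): drop {at(office)}, keep {open(d_dock_office), open(d_office_kitchen)}, require {at(kitchen), open(d_office_kitchen)}
    → {at(kitchen), open(d_dock_office), open(d_office_kitchen)}
  through step 1 (move(store,kitchen)): drop {at(kitchen)}, keep {open(d_dock_office), open(d_office_kitchen)}, require {at(store), open(d_kitchen_store)}
    → {at(store), open(d_dock_office), open(d_kitchen_store), open(d_office_kitchen)}

== RESULT ==
["at(store)", "open(d_dock_office)", "open(d_kitchen_store)", "open(d_office_kitchen)"]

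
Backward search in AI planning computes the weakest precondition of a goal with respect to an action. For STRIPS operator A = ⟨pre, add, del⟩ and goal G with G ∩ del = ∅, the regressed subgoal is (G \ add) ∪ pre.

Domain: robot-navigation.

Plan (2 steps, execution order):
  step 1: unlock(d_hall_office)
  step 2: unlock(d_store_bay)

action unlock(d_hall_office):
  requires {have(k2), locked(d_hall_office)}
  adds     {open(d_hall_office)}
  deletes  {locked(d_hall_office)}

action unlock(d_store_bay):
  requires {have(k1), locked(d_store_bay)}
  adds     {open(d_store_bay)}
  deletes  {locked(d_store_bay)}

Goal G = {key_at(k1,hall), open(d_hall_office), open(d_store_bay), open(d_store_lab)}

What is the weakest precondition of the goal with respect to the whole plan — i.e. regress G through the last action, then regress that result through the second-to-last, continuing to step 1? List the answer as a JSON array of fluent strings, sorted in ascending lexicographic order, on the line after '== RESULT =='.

Regress step by step:
  through step 2 (unlock(d_store_bay)): drop {open(d_store_bay)}, keep {key_at(k1,hall), open(d_hall_office), open(d_store_lab)}, require {have(k1), locked(d_store_bay)}
    → {have(k1), key_at(k1,hall), locked(d_store_bay), open(d_hall_office), open(d_store_lab)}
  through step 1 (unlock(d_hall_office)): drop {open(d_hall_office)}, keep {have(k1), key_at(k1,hall), locked(d_store_bay), open(d_store_lab)}, require {have(k2), locked(d_hall_office)}
    → {have(k1), have(k2), key_at(k1,hall), locked(d_hall_office), locked(d_store_bay), open(d_store_lab)}

== RESULT ==
["have(k1)", "have(k2)", "key_at(k1,hall)", "locked(d_hall_office)", "locked(d_store_bay)", "open(d_store_lab)"]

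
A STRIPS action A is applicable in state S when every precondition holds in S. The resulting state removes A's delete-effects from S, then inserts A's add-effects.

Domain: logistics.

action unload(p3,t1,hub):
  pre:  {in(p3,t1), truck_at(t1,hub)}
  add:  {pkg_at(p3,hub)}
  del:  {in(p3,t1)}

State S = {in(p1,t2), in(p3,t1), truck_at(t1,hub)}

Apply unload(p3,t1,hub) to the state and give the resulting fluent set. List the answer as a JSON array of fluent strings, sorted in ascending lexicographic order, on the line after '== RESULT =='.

Progress:
  pre ⊆ S: {in(p3,t1), truck_at(t1,hub)} ⊆ S  — applicable
  S \ del = {in(p1,t2), truck_at(t1,hub)}
  ∪ add   = {in(p1,t2), pkg_at(p3,hub), truck_at(t1,hub)}

== RESULT ==
["in(p1,t2)", "pkg_at(p3,hub)", "truck_at(t1,hub)"]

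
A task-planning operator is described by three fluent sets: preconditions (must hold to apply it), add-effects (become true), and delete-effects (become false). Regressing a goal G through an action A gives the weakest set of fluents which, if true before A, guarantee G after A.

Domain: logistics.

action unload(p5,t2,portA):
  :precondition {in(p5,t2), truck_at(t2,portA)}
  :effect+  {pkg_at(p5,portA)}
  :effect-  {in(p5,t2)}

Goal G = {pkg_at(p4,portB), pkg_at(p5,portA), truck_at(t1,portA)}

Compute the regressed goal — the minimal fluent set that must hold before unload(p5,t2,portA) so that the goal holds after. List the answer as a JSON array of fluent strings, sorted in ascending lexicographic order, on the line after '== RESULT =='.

Regress:
  G ∩ del = {}  (empty — regression defined)
  G \ add = {pkg_at(p4,portB), pkg_at(p5,portA), truck_at(t1,portA)} \ {pkg_at(p5,portA)} = {pkg_at(p4,portB), truck_at(t1,portA)}
  ∪ pre   = {pkg_at(p4,portB), truck_at(t1,portA)} ∪ {in(p5,t2), truck_at(t2,portA)}
          = {in(p5,t2), pkg_at(p4,portB), truck_at(t1,portA), truck_at(t2,portA)}

== RESULT ==
["in(p5,t2)", "pkg_at(p4,portB)", "truck_at(t1,portA)", "truck_at(t2,portA)"]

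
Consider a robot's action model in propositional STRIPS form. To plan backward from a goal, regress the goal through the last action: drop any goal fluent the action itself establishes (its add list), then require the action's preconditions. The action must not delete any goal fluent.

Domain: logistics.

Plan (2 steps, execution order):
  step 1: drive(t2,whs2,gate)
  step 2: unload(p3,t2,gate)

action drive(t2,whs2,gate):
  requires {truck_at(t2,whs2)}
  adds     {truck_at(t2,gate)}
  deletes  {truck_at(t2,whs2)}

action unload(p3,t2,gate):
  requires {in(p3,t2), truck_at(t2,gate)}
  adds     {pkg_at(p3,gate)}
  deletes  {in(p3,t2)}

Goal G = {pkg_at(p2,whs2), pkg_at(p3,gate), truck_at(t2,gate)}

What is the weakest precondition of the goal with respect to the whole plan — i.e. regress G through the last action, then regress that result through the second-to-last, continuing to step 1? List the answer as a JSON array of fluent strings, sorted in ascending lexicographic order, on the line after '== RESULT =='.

Work backward from the goal:
  through step 2 (unload(p3,t2,gate)): drop {pkg_at(p3,gate)}, keep {pkg_at(p2,whs2), truck_at(t2,gate)}, require {in(p3,t2), truck_at(t2,gate)}
    → {in(p3,t2), pkg_at(p2,whs2), truck_at(t2,gate)}
  through step 1 (drive(t2,whs2,gate)): drop {truck_at(t2,gate)}, keep {in(p3,t2), pkg_at(p2,whs2)}, require {truck_at(t2,whs2)}
    → {in(p3,t2), pkg_at(p2,whs2), truck_at(t2,whs2)}

== RESULT ==
["in(p3,t2)", "pkg_at(p2,whs2)", "truck_at(t2,whs2)"]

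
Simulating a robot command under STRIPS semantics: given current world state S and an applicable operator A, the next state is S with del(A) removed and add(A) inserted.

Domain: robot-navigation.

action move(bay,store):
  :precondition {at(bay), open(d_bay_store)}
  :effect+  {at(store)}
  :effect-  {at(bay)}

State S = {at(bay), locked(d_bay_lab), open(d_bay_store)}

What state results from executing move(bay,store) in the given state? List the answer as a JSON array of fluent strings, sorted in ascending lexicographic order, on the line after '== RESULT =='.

Progress:
  pre ⊆ S: {at(bay), open(d_bay_store)} ⊆ S  — applicable
  S \ del = {locked(d_bay_lab), open(d_bay_store)}
  ∪ add   = {at(store), locked(d_bay_lab), open(d_bay_store)}

== RESULT ==
["at(store)", "locked(d_bay_lab)", "open(d_bay_store)"]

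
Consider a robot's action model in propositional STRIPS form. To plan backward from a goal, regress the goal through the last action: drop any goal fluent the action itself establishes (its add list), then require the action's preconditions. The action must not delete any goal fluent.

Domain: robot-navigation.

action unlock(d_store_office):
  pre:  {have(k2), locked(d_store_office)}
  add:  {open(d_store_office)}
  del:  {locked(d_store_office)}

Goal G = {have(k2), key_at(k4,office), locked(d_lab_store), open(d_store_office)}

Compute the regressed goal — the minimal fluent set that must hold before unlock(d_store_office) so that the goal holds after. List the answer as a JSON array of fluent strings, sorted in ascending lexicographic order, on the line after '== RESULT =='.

Regress:
  G ∩ del = {}  (empty — regression defined)
  G \ add = {have(k2), key_at(k4,office), locked(d_lab_store), open(d_store_office)} \ {open(d_store_office)} = {have(k2), key_at(k4,office), locked(d_lab_store)}
  ∪ pre   = {have(k2), key_at(k4,office), locked(d_lab_store)} ∪ {have(k2), locked(d_store_office)}
          = {have(k2), key_at(k4,office), locked(d_lab_store), locked(d_store_office)}

== RESULT ==
["have(k2)", "key_at(k4,office)", "locked(d_lab_store)", "locked(d_store_office)"]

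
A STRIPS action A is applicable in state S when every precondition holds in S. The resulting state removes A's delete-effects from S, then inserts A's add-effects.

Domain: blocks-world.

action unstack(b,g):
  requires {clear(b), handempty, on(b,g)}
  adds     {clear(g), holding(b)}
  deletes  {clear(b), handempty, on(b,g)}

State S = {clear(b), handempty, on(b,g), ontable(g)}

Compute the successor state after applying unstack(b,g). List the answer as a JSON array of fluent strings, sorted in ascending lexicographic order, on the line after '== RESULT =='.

Compute (S \ del) ∪ add:
  pre ⊆ S: {clear(b), handempty, on(b,g)} ⊆ S  — applicable
  S \ del = {ontable(g)}
  ∪ add   = {clear(g), holding(b), ontable(g)}

== RESULT ==
["clear(g)", "holding(b)", "ontable(g)"]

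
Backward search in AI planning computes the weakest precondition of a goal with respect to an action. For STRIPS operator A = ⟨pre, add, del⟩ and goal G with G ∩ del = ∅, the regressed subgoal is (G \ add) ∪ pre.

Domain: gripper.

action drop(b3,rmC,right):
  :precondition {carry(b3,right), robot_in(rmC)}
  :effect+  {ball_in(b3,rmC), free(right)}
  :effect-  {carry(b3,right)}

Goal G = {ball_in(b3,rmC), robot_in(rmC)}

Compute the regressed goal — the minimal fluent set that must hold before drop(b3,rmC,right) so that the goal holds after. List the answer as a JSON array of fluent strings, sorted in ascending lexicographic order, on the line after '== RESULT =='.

Compute (G \ add) ∪ pre:
  G ∩ del = {}  (empty — regression defined)
  G \ add = {ball_in(b3,rmC), robot_in(rmC)} \ {ball_in(b3,rmC), free(right)} = {robot_in(rmC)}
  ∪ pre   = {robot_in(rmC)} ∪ {carry(b3,right), robot_in(rmC)}
          = {carry(b3,right), robot_in(rmC)}

== RESULT ==
["carry(b3,right)", "robot_in(rmC)"]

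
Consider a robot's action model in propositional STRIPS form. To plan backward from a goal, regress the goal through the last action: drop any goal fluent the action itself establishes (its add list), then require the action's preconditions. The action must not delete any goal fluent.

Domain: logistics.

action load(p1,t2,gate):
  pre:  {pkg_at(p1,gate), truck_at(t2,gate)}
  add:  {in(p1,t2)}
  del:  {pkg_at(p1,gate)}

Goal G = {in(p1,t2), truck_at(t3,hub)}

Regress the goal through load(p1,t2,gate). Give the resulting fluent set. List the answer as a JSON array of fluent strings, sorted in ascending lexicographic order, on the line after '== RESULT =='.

Regress:
  G ∩ del = {}  (empty — regression defined)
  G \ add = {in(p1,t2), truck_at(t3,hub)} \ {in(p1,t2)} = {truck_at(t3,hub)}
  ∪ pre   = {truck_at(t3,hub)} ∪ {pkg_at(p1,gate), truck_at(t2,gate)}
          = {pkg_at(p1,gate), truck_at(t2,gate), truck_at(t3,hub)}

== RESULT ==
["pkg_at(p1,gate)", "truck_at(t2,gate)", "truck_at(t3,hub)"]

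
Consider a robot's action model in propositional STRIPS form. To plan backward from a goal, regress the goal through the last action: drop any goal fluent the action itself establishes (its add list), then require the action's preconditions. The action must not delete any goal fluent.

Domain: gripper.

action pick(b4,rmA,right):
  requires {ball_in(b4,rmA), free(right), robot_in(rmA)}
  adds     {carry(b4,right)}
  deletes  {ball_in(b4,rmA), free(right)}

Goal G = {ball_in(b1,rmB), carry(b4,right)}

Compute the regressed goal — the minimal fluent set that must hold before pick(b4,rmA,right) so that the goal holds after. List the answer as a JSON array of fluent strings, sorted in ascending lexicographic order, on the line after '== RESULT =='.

Regress:
  G ∩ del = {}  (empty — regression defined)
  G \ add = {ball_in(b1,rmB), carry(b4,right)} \ {carry(b4,right)} = {ball_in(b1,rmB)}
  ∪ pre   = {ball_in(b1,rmB)} ∪ {ball_in(b4,rmA), free(right), robot_in(rmA)}
          = {ball_in(b1,rmB), ball_in(b4,rmA), free(right), robot_in(rmA)}

== RESULT ==
["ball_in(b1,rmB)", "ball_in(b4,rmA)", "free(right)", "robot_in(rmA)"]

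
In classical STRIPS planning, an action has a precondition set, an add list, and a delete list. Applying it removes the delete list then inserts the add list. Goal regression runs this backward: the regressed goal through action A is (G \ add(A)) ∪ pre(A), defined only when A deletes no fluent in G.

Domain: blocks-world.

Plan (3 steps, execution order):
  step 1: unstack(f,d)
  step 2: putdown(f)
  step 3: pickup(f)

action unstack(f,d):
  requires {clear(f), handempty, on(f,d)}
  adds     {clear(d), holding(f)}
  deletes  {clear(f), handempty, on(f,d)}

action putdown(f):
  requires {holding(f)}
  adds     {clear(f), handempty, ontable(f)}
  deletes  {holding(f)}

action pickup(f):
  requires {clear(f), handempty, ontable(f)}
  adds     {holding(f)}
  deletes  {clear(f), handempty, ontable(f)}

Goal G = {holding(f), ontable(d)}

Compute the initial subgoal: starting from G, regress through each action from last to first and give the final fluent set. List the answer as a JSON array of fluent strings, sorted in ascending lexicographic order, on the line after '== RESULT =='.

Work backward from the goal:
  through step 3 (pickup(f)): drop {holding(f)}, keep {ontable(d)}, require {clear(f), handempty, ontable(f)}
    → {clear(f), handempty, ontable(d), ontable(f)}
  through step 2 (putdown(f)): drop {clear(f), handempty, ontable(f)}, keep {ontable(d)}, require {holding(f)}
    → {holding(f), ontable(d)}
  through step 1 (unstack(f,d)): drop {holding(f)}, keep {ontable(d)}, require {clear(f), handempty, on(f,d)}
    → {clear(f), handempty, on(f,d), ontable(d)}

== RESULT ==
["clear(f)", "handempty", "on(f,d)", "ontable(d)"]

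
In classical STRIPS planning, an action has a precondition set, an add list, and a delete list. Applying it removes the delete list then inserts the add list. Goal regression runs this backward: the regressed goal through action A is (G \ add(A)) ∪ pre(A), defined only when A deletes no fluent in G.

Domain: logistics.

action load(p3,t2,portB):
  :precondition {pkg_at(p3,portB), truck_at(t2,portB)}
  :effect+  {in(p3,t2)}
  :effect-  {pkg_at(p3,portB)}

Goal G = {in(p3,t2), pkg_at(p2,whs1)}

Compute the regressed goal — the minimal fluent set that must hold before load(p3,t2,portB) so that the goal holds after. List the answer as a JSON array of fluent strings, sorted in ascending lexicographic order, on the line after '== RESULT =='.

Regress:
  G ∩ del = {}  (empty — regression defined)
  G \ add = {in(p3,t2), pkg_at(p2,whs1)} \ {in(p3,t2)} = {pkg_at(p2,whs1)}
  ∪ pre   = {pkg_at(p2,whs1)} ∪ {pkg_at(p3,portB), truck_at(t2,portB)}
          = {pkg_at(p2,whs1), pkg_at(p3,portB), truck_at(t2,portB)}

== RESULT ==
["pkg_at(p2,whs1)", "pkg_at(p3,portB)", "truck_at(t2,portB)"]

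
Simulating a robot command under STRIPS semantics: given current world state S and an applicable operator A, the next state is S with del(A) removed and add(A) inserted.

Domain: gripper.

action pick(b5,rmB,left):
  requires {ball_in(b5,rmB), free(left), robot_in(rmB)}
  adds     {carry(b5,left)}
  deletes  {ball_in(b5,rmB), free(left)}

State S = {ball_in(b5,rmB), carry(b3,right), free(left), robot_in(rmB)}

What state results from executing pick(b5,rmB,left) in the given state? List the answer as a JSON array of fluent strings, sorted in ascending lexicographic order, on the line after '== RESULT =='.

Progress:
  pre ⊆ S: {ball_in(b5,rmB), free(left), robot_in(rmB)} ⊆ S  — applicable
  S \ del = {carry(b3,right), robot_in(rmB)}
  ∪ add   = {carry(b3,right), carry(b5,left), robot_in(rmB)}

== RESULT ==
["carry(b3,right)", "carry(b5,left)", "robot_in(rmB)"]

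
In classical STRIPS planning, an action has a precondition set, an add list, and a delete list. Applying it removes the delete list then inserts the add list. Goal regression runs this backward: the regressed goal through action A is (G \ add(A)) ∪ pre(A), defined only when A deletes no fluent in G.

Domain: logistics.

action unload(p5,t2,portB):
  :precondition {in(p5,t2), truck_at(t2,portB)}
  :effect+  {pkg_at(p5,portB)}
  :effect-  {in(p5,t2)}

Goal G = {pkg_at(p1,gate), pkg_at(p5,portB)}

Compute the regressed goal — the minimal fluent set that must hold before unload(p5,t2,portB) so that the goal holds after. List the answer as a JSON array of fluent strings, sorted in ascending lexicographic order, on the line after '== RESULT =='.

Compute (G \ add) ∪ pre:
  G ∩ del = {}  (empty — regression defined)
  G \ add = {pkg_at(p1,gate), pkg_at(p5,portB)} \ {pkg_at(p5,portB)} = {pkg_at(p1,gate)}
  ∪ pre   = {pkg_at(p1,gate)} ∪ {in(p5,t2), truck_at(t2,portB)}
          = {in(p5,t2), pkg_at(p1,gate), truck_at(t2,portB)}

== RESULT ==
["in(p5,t2)", "pkg_at(p1,gate)", "truck_at(t2,portB)"]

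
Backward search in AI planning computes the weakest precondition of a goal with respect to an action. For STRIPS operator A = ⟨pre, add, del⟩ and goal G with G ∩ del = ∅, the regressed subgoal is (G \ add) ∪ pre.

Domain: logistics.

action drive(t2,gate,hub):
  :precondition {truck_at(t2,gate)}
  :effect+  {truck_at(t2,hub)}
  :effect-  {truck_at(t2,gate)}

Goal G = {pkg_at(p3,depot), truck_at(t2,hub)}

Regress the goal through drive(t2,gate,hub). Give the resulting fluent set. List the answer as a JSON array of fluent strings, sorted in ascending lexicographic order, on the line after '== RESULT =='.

Regress:
  G ∩ del = {}  (empty — regression defined)
  G \ add = {pkg_at(p3,depot), truck_at(t2,hub)} \ {truck_at(t2,hub)} = {pkg_at(p3,depot)}
  ∪ pre   = {pkg_at(p3,depot)} ∪ {truck_at(t2,gate)}
          = {pkg_at(p3,depot), truck_at(t2,gate)}

== RESULT ==
["pkg_at(p3,depot)", "truck_at(t2,gate)"]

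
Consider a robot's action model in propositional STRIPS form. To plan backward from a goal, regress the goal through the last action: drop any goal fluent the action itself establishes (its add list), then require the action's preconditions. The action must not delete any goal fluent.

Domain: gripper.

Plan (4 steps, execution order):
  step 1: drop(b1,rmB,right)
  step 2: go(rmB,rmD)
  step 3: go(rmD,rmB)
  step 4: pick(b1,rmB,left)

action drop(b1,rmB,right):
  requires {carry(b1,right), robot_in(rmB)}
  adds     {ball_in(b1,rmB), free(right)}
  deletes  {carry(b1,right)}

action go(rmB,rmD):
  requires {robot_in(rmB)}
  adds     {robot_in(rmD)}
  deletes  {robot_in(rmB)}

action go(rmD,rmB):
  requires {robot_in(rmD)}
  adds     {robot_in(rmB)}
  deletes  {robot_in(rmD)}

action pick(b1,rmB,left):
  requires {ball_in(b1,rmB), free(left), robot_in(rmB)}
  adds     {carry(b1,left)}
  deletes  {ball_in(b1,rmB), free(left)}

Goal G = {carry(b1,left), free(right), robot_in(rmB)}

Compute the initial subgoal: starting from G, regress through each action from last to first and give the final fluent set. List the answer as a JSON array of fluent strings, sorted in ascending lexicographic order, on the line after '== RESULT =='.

Regress step by step:
  through step 4 (pick(b1,rmB,left)): drop {carry(b1,left)}, keep {free(right), robot_in(rmB)}, require {ball_in(b1,rmB), free(left), robot_in(rmB)}
    → {ball_in(b1,rmB), free(left), free(right), robot_in(rmB)}
  through step 3 (go(rmD,rmB)): drop {robot_in(rmB)}, keep {ball_in(b1,rmB), free(left), free(right)}, require {robot_in(rmD)}
    → {ball_in(b1,rmB), free(left), free(right), robot_in(rmD)}
  through step 2 (go(rmB,rmD)): drop {robot_in(rmD)}, keep {ball_in(b1,rmB), free(left), free(right)}, require {robot_in(rmB)}
    → {ball_in(b1,rmB), free(left), free(right), robot_in(rmB)}
  through step 1 (drop(b1,rmB,right)): drop {ball_in(b1,rmB), free(right)}, keep {free(left), robot_in(rmB)}, require {carry(b1,right), robot_in(rmB)}
    → {carry(b1,right), free(left), robot_in(rmB)}

== RESULT ==
["carry(b1,right)", "free(left)", "robot_in(rmB)"]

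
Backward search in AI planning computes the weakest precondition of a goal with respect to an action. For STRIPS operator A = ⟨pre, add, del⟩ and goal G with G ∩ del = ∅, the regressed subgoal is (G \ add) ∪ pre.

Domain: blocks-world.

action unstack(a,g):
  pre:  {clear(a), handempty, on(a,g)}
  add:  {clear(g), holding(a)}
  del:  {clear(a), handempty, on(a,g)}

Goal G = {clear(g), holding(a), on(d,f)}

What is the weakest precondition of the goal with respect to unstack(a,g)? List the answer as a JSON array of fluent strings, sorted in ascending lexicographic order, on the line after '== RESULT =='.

Compute (G \ add) ∪ pre:
  G ∩ del = {}  (empty — regression defined)
  G \ add = {clear(g), holding(a), on(d,f)} \ {clear(g), holding(a)} = {on(d,f)}
  ∪ pre   = {on(d,f)} ∪ {clear(a), handempty, on(a,g)}
          = {clear(a), handempty, on(a,g), on(d,f)}

== RESULT ==
["clear(a)", "handempty", "on(a,g)", "on(d,f)"]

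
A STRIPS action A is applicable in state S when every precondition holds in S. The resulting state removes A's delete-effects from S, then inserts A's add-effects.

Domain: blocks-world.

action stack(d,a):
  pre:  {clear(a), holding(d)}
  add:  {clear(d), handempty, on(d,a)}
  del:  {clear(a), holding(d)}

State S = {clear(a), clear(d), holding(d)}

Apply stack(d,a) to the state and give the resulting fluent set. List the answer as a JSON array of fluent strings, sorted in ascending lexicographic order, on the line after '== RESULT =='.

Progress:
  pre ⊆ S: {clear(a), holding(d)} ⊆ S  — applicable
  S \ del = {clear(d)}
  ∪ add   = {clear(d), handempty, on(d,a)}

== RESULT ==
["clear(d)", "handempty", "on(d,a)"]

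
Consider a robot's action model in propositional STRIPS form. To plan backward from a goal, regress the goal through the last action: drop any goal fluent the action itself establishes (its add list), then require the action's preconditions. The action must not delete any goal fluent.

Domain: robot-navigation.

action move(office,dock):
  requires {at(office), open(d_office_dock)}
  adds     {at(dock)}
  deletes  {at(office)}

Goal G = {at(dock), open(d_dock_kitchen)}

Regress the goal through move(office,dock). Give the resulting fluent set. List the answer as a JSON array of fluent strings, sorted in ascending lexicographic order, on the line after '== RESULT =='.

Compute (G \ add) ∪ pre:
  G ∩ del = {}  (empty — regression defined)
  G \ add = {at(dock), open(d_dock_kitchen)} \ {at(dock)} = {open(d_dock_kitchen)}
  ∪ pre   = {open(d_dock_kitchen)} ∪ {at(office), open(d_office_dock)}
          = {at(office), open(d_dock_kitchen), open(d_office_dock)}

== RESULT ==
["at(office)", "open(d_dock_kitchen)", "open(d_office_dock)"]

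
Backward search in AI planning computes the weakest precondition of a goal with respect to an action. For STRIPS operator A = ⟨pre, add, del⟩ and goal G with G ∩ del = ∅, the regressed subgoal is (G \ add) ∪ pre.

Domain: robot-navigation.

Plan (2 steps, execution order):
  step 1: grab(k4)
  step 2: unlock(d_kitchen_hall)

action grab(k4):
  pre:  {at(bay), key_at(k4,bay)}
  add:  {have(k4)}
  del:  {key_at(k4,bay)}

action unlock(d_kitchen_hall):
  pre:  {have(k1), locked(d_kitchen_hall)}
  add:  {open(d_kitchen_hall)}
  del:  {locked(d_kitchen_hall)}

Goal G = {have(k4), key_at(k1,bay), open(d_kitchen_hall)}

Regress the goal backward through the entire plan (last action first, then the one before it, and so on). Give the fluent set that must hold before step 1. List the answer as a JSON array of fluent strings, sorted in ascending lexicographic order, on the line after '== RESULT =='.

Work backward from the goal:
  through step 2 (unlock(d_kitchen_hall)): drop {open(d_kitchen_hall)}, keep {have(k4), key_at(k1,bay)}, require {have(k1), locked(d_kitchen_hall)}
    → {have(k1), have(k4), key_at(k1,bay), locked(d_kitchen_hall)}
  through step 1 (grab(k4)): drop {have(k4)}, keep {have(k1), key_at(k1,bay), locked(d_kitchen_hall)}, require {at(bay), key_at(k4,bay)}
    → {at(bay), have(k1), key_at(k1,bay), key_at(k4,bay), locked(d_kitchen_hall)}

== RESULT ==
["at(bay)", "have(k1)", "key_at(k1,bay)", "key_at(k4,bay)", "locked(d_kitchen_hall)"]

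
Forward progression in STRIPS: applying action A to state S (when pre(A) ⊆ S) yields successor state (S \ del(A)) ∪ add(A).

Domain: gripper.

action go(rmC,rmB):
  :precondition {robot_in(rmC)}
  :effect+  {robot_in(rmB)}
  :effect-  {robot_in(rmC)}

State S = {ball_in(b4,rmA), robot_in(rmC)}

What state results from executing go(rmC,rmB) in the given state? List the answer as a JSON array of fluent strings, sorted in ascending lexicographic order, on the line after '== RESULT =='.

Compute (S \ del) ∪ add:
  pre ⊆ S: {robot_in(rmC)} ⊆ S  — applicable
  S \ del = {ball_in(b4,rmA)}
  ∪ add   = {ball_in(b4,rmA), robot_in(rmB)}

== RESULT ==
["ball_in(b4,rmA)", "robot_in(rmB)"]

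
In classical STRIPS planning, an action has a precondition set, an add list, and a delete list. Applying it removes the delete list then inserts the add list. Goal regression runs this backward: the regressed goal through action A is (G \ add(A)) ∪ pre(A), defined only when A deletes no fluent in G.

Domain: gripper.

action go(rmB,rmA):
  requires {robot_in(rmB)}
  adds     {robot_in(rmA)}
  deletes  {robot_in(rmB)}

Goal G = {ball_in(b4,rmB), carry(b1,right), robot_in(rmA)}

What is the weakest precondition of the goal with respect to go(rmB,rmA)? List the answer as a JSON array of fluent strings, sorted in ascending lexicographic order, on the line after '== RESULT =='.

Regress:
  G ∩ del = {}  (empty — regression defined)
  G \ add = {ball_in(b4,rmB), carry(b1,right), robot_in(rmA)} \ {robot_in(rmA)} = {ball_in(b4,rmB), carry(b1,right)}
  ∪ pre   = {ball_in(b4,rmB), carry(b1,right)} ∪ {robot_in(rmB)}
          = {ball_in(b4,rmB), carry(b1,right), robot_in(rmB)}

== RESULT ==
["ball_in(b4,rmB)", "carry(b1,right)", "robot_in(rmB)"]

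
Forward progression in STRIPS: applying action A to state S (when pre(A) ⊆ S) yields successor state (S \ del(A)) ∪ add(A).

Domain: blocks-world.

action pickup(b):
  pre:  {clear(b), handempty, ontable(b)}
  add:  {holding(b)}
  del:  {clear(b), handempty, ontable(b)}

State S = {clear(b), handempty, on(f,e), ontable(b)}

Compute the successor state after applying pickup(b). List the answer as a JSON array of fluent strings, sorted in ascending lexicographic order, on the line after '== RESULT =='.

Compute (S \ del) ∪ add:
  pre ⊆ S: {clear(b), handempty, ontable(b)} ⊆ S  — applicable
  S \ del = {on(f,e)}
  ∪ add   = {holding(b), on(f,e)}

== RESULT ==
["holding(b)", "on(f,e)"]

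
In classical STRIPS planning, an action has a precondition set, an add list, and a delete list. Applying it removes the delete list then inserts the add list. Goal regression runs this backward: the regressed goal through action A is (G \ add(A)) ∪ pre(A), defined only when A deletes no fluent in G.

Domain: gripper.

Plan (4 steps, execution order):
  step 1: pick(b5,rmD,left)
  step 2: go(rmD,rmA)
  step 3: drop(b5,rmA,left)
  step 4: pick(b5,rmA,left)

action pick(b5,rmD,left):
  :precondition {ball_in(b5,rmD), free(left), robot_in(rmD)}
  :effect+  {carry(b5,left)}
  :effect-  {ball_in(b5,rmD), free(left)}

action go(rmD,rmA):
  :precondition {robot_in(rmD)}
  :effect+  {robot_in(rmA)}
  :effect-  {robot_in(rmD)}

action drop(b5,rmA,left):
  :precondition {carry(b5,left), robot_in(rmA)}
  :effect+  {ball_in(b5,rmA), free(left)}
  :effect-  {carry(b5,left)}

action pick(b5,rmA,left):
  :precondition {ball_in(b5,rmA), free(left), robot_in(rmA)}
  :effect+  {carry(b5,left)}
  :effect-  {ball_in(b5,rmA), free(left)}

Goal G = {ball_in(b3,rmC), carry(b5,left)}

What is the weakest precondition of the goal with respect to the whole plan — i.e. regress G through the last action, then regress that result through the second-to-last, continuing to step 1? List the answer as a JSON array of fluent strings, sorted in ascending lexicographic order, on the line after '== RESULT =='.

Regress step by step:
  through step 4 (pick(b5,rmA,left)): drop {carry(b5,left)}, keep {ball_in(b3,rmC)}, require {ball_in(b5,rmA), free(left), robot_in(rmA)}
    → {ball_in(b3,rmC), ball_in(b5,rmA), free(left), robot_in(rmA)}
  through step 3 (drop(b5,rmA,left)): drop {ball_in(b5,rmA), free(left)}, keep {ball_in(b3,rmC), robot_in(rmA)}, require {carry(b5,left), robot_in(rmA)}
    → {ball_in(b3,rmC), carry(b5,left), robot_in(rmA)}
  through step 2 (go(rmD,rmA)): drop {robot_in(rmA)}, keep {ball_in(b3,rmC), carry(b5,left)}, require {robot_in(rmD)}
    → {ball_in(b3,rmC), carry(b5,left), robot_in(rmD)}
  through step 1 (pick(b5,rmD,left)): drop {carry(b5,left)}, keep {ball_in(b3,rmC), robot_in(rmD)}, require {ball_in(b5,rmD), free(left), robot_in(rmD)}
    → {ball_in(b3,rmC), ball_in(b5,rmD), free(left), robot_in(rmD)}

== RESULT ==
["ball_in(b3,rmC)", "ball_in(b5,rmD)", "free(left)", "robot_in(rmD)"]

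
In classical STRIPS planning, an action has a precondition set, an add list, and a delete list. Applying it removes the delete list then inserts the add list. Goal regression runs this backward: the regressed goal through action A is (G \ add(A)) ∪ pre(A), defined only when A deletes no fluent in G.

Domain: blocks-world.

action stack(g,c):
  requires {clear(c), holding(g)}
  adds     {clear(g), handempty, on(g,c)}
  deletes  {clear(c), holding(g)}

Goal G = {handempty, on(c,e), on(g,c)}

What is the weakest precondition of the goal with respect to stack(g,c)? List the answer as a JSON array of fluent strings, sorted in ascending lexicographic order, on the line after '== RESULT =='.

Compute (G \ add) ∪ pre:
  G ∩ del = {}  (empty — regression defined)
  G \ add = {handempty, on(c,e), on(g,c)} \ {clear(g), handempty, on(g,c)} = {on(c,e)}
  ∪ pre   = {on(c,e)} ∪ {clear(c), holding(g)}
          = {clear(c), holding(g), on(c,e)}

== RESULT ==
["clear(c)", "holding(g)", "on(c,e)"]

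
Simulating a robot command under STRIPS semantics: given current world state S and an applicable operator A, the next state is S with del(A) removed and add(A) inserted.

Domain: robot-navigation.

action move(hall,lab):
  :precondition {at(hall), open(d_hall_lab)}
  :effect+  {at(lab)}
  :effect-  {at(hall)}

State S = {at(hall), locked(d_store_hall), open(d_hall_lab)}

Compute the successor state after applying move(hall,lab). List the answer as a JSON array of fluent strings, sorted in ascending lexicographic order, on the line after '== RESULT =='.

Compute (S \ del) ∪ add:
  pre ⊆ S: {at(hall), open(d_hall_lab)} ⊆ S  — applicable
  S \ del = {locked(d_store_hall), open(d_hall_lab)}
  ∪ add   = {at(lab), locked(d_store_hall), open(d_hall_lab)}

== RESULT ==
["at(lab)", "locked(d_store_hall)", "open(d_hall_lab)"]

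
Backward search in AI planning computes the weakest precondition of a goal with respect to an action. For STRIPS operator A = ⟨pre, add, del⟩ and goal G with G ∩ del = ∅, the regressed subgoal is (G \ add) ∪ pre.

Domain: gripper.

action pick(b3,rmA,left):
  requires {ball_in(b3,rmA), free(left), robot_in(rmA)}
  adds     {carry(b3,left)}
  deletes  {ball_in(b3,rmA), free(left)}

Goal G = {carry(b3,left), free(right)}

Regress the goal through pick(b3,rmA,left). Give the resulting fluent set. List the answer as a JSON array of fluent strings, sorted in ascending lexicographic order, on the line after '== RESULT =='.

Regress:
  G ∩ del = {}  (empty — regression defined)
  G \ add = {carry(b3,left), free(right)} \ {carry(b3,left)} = {free(right)}
  ∪ pre   = {free(right)} ∪ {ball_in(b3,rmA), free(left), robot_in(rmA)}
          = {ball_in(b3,rmA), free(left), free(right), robot_in(rmA)}

== RESULT ==
["ball_in(b3,rmA)", "free(left)", "free(right)", "robot_in(rmA)"]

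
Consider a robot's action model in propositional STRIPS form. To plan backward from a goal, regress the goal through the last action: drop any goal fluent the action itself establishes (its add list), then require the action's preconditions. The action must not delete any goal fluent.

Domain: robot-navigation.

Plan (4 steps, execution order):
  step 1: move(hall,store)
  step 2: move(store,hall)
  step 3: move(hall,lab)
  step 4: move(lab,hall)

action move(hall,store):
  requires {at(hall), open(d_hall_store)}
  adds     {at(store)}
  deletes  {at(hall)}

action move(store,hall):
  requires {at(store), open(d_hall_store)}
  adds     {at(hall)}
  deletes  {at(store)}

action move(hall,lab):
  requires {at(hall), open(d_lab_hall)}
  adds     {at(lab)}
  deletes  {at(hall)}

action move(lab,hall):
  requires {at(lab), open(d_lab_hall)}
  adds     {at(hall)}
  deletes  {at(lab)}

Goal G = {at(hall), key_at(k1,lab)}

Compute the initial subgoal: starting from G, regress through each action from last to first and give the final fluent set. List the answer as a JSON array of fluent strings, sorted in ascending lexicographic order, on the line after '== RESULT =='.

Regress step by step:
  through step 4 (move(lab,hall)): drop {at(hall)}, keep {key_at(k1,lab)}, require {at(lab), open(d_lab_hall)}
    → {at(lab), key_at(k1,lab), open(d_lab_hall)}
  through step 3 (move(hall,lab)): drop {at(lab)}, keep {key_at(k1,lab), open(d_lab_hall)}, require {at(hall), open(d_lab_hall)}
    → {at(hall), key_at(k1,lab), open(d_lab_hall)}
  through step 2 (move(store,hall)): drop {at(hall)}, keep {key_at(k1,lab), open(d_lab_hall)}, require {at(store), open(d_hall_store)}
    → {at(store), key_at(k1,lab), open(d_hall_store), open(d_lab_hall)}
  through step 1 (move(hall,store)): drop {at(store)}, keep {key_at(k1,lab), open(d_hall_store), open(d_lab_hall)}, require {at(hall), open(d_hall_store)}
    → {at(hall), key_at(k1,lab), open(d_hall_store), open(d_lab_hall)}

== RESULT ==
["at(hall)", "key_at(k1,lab)", "open(d_hall_store)", "open(d_lab_hall)"]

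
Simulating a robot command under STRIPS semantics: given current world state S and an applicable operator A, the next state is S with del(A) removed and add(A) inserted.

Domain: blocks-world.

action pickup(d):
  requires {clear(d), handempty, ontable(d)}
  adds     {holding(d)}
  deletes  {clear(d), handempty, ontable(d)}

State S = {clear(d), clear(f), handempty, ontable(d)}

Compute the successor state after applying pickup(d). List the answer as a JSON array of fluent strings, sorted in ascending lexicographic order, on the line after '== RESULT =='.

Progress:
  pre ⊆ S: {clear(d), handempty, ontable(d)} ⊆ S  — applicable
  S \ del = {clear(f)}
  ∪ add   = {clear(f), holding(d)}

== RESULT ==
["clear(f)", "holding(d)"]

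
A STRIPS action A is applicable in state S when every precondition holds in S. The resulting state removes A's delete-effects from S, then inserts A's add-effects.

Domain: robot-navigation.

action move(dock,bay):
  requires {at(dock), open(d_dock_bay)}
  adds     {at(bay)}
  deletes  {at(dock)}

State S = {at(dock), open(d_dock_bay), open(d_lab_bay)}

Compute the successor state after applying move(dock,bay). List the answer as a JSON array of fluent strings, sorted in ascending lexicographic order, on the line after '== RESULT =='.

Compute (S \ del) ∪ add:
  pre ⊆ S: {at(dock), open(d_dock_bay)} ⊆ S  — applicable
  S \ del = {open(d_dock_bay), open(d_lab_bay)}
  ∪ add   = {at(bay), open(d_dock_bay), open(d_lab_bay)}

== RESULT ==
["at(bay)", "open(d_dock_bay)", "open(d_lab_bay)"]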